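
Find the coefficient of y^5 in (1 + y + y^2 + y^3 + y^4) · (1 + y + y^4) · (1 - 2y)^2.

-2

(1 + y + y^2 + y^3 + y^4) has coefficients 1,1,1,1,1 for degrees 0…4.
(1 + y + y^4) has coefficients 1,1,0,0,1,0 for degrees 0…5.
Finally multiplying by (1 - 2y)^2, the product of all factors after the first has coefficients 1,-3,0,4,1,-4 for degrees 0…5.
[y^5] = 1·(-4) + 1·1 + 1·4 + 1·0 + 1·(-3) = -2.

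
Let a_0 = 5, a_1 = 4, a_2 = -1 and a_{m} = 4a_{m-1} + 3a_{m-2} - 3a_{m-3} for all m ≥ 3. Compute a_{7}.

The ordinary generating function has denominator 1 - 4z - 3z^2 + 3z^3.
Iterating the recurrence: a_0,…,a_{7} = 5, 4, -1, -7, -43, -190, -868, -3913.

-3913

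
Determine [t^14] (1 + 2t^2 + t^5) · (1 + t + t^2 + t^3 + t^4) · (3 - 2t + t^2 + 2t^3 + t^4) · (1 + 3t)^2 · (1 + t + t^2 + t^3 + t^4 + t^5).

(1 + 2t^2 + t^5) has coefficients 1,0,2,0,0,1 for degrees 0…5.
(1 + t + t^2 + t^3 + t^4) has coefficients 1,1,1,1,1,0,0,0,0,0,0,0,0,0,0 for degrees 0…14.
Multiplying by (3 - 2t + t^2 + 2t^3 + t^4) gives running coefficients 3,1,2,4,5,2,4,3,1,0,0,0,0,0,0 for degrees 0…14.
Multiplying by (1 + 3t)^2 gives running coefficients 3,19,35,25,47,68,61,45,55,33,9,0,0,0,0 for degrees 0…14.
Finally multiplying by (1 + t + t^2 + t^3 + t^4 + t^5), the product of all factors after the first has coefficients 3,22,57,82,129,197,255,281,301,309,271,203,142,97,42 for degrees 0…14.
[t^14] = 1·42 + 2·142 + 1·309 = 635.

635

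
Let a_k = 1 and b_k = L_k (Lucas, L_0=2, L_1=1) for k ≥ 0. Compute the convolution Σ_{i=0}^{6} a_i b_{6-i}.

46

Write out a_i and b_{6-i} for i = 0,…,6 and sum the products.
Σ = 1·18 + 1·11 + 1·7 + 1·4 + 1·3 + 1·1 + 1·2 = 46.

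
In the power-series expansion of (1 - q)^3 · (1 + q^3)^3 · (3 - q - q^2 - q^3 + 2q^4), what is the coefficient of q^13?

(1 - q)^3 has coefficients 1,-3,3,-1 for degrees 0…3.
(1 + q^3)^3 has coefficients 1,0,0,3,0,0,3,0,0,1,0,0,0,0 for degrees 0…13.
Finally multiplying by (3 - q - q^2 - q^3 + 2q^4), the product of all factors after the first has coefficients 3,-1,-1,8,-1,-3,6,3,-3,0,5,-1,-1,2 for degrees 0…13.
[q^13] = 1·2 − 3·(-1) + 3·(-1) − 1·5 = -3.

-3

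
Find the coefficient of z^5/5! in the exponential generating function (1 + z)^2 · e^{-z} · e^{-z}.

-32

The EGF product rule gives c_5 = Σ_{k_1+k_2+k_3=5} C(5; k_1,k_2,k_3) · ∏ g_i(k_i), where (1+z)^2 gives the falling factorial (2)_k; e^{-z} gives (-1)^k; e^{-z} gives (-1)^k.
g_1(k) for k = 0…5: 1, 2, 2, 0, 0, 0.
g_2(k) for k = 0…5: 1, -1, 1, -1, 1, -1.
g_3(k) for k = 0…5: 1, -1, 1, -1, 1, -1.
First combine the last two factors: h(k) = Σ_j C(k,j)·g_2(j)·g_3(k−j) for k = 0…5: 1, -2, 4, -8, 16, -32.
c_5 = Σ_k C(5,k)·g_1(k)·h(5−k) = 1·1·(-32) + 5·2·16 + 10·2·(-8) = −32 + 160 − 160 = -32.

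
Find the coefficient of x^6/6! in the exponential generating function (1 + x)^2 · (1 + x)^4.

The EGF product rule gives c_6 = Σ_{k_1+k_2=6} C(6; k_1,k_2) · ∏ g_i(k_i), where (1+x)^2 gives the falling factorial (2)_k; (1+x)^4 gives the falling factorial (4)_k.
g_1(k) for k = 0…6: 1, 2, 2, 0, 0, 0, 0.
g_2(k) for k = 0…6: 1, 4, 12, 24, 24, 0, 0.
c_6 = Σ_k C(6,k)·g_1(k)·g_2(6−k) = 15·2·24 = 720.

720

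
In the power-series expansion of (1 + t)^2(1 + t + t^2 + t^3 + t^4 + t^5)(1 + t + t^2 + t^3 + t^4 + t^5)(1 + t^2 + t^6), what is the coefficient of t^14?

17

(1 + t)^2 has coefficients 1,2,1 for degrees 0…2.
(1 + t + t^2 + t^3 + t^4 + t^5) has coefficients 1,1,1,1,1,1,0,0,0,0,0,0,0,0,0 for degrees 0…14.
Multiplying by (1 + t + t^2 + t^3 + t^4 + t^5) gives running coefficients 1,2,3,4,5,6,5,4,3,2,1,0,0,0,0 for degrees 0…14.
Finally multiplying by (1 + t^2 + t^6), the product of all factors after the first has coefficients 1,2,4,6,8,10,11,12,11,10,9,8,6,4,3 for degrees 0…14.
[t^14] = 1·3 + 2·4 + 1·6 = 17.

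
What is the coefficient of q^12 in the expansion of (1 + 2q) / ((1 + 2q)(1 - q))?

Partial fractions give a closed form: a_n = (1)·1^n.
At n = 12: a_12 = 1.

1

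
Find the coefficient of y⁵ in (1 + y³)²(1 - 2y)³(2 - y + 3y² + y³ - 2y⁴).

66

(1 + y³)² has coefficients 1,0,0,2,0,0 for degrees 0…5.
(1 - 2y)³ has coefficients 1,-6,12,-8,0,0 for degrees 0…5.
Finally multiplying by (2 - y + 3y² + y³ - 2y⁴), the product of all factors after the first has coefficients 2,-13,33,-45,36,0 for degrees 0…5.
[y⁵] = 1·0 + 2·33 = 66.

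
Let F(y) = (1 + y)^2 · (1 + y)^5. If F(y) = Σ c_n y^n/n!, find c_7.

5040

The EGF product rule gives c_7 = Σ_{k_1+k_2=7} C(7; k_1,k_2) · ∏ g_i(k_i), where (1+y)^2 gives the falling factorial (2)_k; (1+y)^5 gives the falling factorial (5)_k.
g_1(k) for k = 0…7: 1, 2, 2, 0, 0, 0, 0, 0.
g_2(k) for k = 0…7: 1, 5, 20, 60, 120, 120, 0, 0.
c_7 = Σ_k C(7,k)·g_1(k)·g_2(7−k) = 21·2·120 = 5040.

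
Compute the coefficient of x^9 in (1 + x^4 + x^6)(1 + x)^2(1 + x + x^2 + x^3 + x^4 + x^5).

8

(1 + x^4 + x^6) has coefficients 1,0,0,0,1,0,1 for degrees 0…6.
(1 + x)^2 has coefficients 1,2,1,0,0,0,0,0,0,0 for degrees 0…9.
Finally multiplying by (1 + x + x^2 + x^3 + x^4 + x^5), the product of all factors after the first has coefficients 1,3,4,4,4,4,3,1,0,0 for degrees 0…9.
[x^9] = 1·0 + 1·4 + 1·4 = 8.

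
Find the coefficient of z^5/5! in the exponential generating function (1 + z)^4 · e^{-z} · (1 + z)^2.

-151

The EGF product rule gives c_5 = Σ_{k_1+k_2+k_3=5} C(5; k_1,k_2,k_3) · ∏ g_i(k_i), where (1+z)^4 gives the falling factorial (4)_k; e^{-z} gives (-1)^k; (1+z)^2 gives the falling factorial (2)_k.
g_1(k) for k = 0…5: 1, 4, 12, 24, 24, 0.
g_2(k) for k = 0…5: 1, -1, 1, -1, 1, -1.
g_3(k) for k = 0…5: 1, 2, 2, 0, 0, 0.
First combine the last two factors: h(k) = Σ_j C(k,j)·g_2(j)·g_3(k−j) for k = 0…5: 1, 1, -1, -1, 5, -11.
c_5 = Σ_k C(5,k)·g_1(k)·h(5−k) = 1·1·(-11) + 5·4·5 + 10·12·(-1) + 10·24·(-1) + 5·24·1 = −11 + 100 − 120 − 240 + 120 = -151.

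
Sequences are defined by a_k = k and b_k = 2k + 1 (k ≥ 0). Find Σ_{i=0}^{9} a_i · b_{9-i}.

This is [x^9] in the product of the two ordinary generating functions.
Σ = 0·19 + 1·17 + 2·15 + 3·13 + 4·11 + 5·9 + 6·7 + 7·5 + 8·3 + 9·1 = 285.

285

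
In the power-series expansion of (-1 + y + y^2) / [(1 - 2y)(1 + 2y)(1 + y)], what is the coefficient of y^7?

Partial fractions give a closed form: a_n = (-1/12)·2^n + (-5/4)·(-2)^n + (1/3)·(-1)^n.
At n = 7: a_7 = 149.

149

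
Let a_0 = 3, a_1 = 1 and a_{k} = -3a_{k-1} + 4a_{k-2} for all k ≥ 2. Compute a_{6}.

1641

The ordinary generating function has denominator 1 + 3z - 4z^2.
Iterating the recurrence: a_0,…,a_{6} = 3, 1, 9, -23, 105, -407, 1641.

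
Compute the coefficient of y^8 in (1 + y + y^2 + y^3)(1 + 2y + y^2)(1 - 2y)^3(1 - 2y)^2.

(1 + y + y^2 + y^3) has coefficients 1,1,1,1 for degrees 0…3.
(1 + 2y + y^2) has coefficients 1,2,1,0,0,0,0,0,0 for degrees 0…8.
Multiplying by (1 - 2y)^3 gives running coefficients 1,-4,1,10,-4,-8,0,0,0 for degrees 0…8.
Finally multiplying by (1 - 2y)^2, the product of all factors after the first has coefficients 1,-8,21,-10,-40,48,16,-32,0 for degrees 0…8.
[y^8] = 1·0 + 1·(-32) + 1·16 + 1·48 = 32.

32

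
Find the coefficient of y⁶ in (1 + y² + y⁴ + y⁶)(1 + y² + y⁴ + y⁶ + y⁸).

4

(1 + y² + y⁴ + y⁶) has coefficients 1,0,1,0,1,0,1 for degrees 0…6.
(1 + y² + y⁴ + y⁶ + y⁸) has coefficients 1,0,1,0,1,0,1 for degrees 0…6.
[y⁶] = 1·1 + 1·1 + 1·1 + 1·1 = 4.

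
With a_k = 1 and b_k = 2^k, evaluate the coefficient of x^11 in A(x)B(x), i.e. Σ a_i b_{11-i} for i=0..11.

The convolution is the x^11 coefficient of A(x)B(x).
Σ = 1·2048 + 1·1024 + 1·512 + 1·256 + 1·128 + 1·64 + 1·32 + 1·16 + 1·8 + 1·4 + 1·2 + 1·1 = 4095.

4095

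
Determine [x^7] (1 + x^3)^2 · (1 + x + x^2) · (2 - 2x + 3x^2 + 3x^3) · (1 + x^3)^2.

(1 + x^3)^2 has coefficients 1,0,0,2,0,0,1 for degrees 0…6.
(1 + x + x^2) has coefficients 1,1,1,0,0,0,0,0 for degrees 0…7.
Multiplying by (2 - 2x + 3x^2 + 3x^3) gives running coefficients 2,0,3,4,6,3,0,0 for degrees 0…7.
Finally multiplying by (1 + x^3)^2, the product of all factors after the first has coefficients 2,0,3,8,6,9,10,12 for degrees 0…7.
[x^7] = 1·12 + 2·6 + 1·0 = 24.

24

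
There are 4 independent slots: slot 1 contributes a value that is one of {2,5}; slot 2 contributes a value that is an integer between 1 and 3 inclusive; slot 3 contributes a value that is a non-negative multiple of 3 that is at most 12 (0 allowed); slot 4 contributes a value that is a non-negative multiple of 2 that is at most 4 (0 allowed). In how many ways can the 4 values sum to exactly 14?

The generating function for the choices is (t² + t⁵)·(t + t² + t³)·(1 + t³ + t⁶ + t⁹ + t¹²)·(1 + t² + t⁴); the count is [t¹⁴].
(t² + t⁵) has coefficients 0,0,1,0,0,1 for degrees 0…5.
(t + t² + t³) has coefficients 0,1,1,1,0,0,0,0,0,0,0,0,0,0,0 for degrees 0…14.
Multiplying by (1 + t³ + t⁶ + t⁹ + t¹²) gives running coefficients 0,1,1,1,1,1,1,1,1,1,1,1,1,1,1 for degrees 0…14.
Finally multiplying by (1 + t² + t⁴), the product of all factors after the first has coefficients 0,1,1,2,2,3,3,3,3,3,3,3,3,3,3 for degrees 0…14.
[t¹⁴] = 1·3 + 1·3 = 6.

6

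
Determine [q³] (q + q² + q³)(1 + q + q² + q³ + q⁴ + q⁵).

3

(q + q² + q³) has coefficients 0,1,1,1 for degrees 0…3.
(1 + q + q² + q³ + q⁴ + q⁵) has coefficients 1,1,1,1 for degrees 0…3.
[q³] = 1·1 + 1·1 + 1·1 = 3.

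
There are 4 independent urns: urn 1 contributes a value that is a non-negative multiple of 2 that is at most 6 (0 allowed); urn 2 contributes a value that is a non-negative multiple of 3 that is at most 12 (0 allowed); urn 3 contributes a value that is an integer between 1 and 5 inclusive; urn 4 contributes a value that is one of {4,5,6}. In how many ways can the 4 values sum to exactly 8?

6

The generating function for the choices is (1 + y^2 + y^4 + y^6)·(1 + y^3 + y^6 + y^9 + y^12)·(y + y^2 + y^3 + y^4 + y^5)·(y^4 + y^5 + y^6); the count is [y^8].
(1 + y^2 + y^4 + y^6) has coefficients 1,0,1,0,1,0,1 for degrees 0…6.
(1 + y^3 + y^6 + y^9 + y^12) has coefficients 1,0,0,1,0,0,1,0,0 for degrees 0…8.
Multiplying by (y + y^2 + y^3 + y^4 + y^5) gives running coefficients 0,1,1,1,2,2,1,2,2 for degrees 0…8.
Finally multiplying by (y^4 + y^5 + y^6), the product of all factors after the first has coefficients 0,0,0,0,0,1,2,3,4 for degrees 0…8.
[y^8] = 1·4 + 1·2 + 1·0 + 1·0 = 6.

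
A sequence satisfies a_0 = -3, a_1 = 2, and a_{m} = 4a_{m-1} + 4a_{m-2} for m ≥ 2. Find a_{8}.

The ordinary generating function has denominator 1 - 4q - 4q^2.
Iterating the recurrence: a_0,…,a_{8} = -3, 2, -4, -8, -48, -224, -1088, -5248, -25344.

-25344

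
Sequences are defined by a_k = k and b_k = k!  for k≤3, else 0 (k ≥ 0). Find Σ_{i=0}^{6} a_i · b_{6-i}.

37

The convolution is the t^6 coefficient of A(t)B(t).
Σ = 0·0 + 1·0 + 2·0 + 3·6 + 4·2 + 5·1 + 6·1 = 37.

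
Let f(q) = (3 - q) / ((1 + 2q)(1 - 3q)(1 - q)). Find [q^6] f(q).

Partial fractions give a closed form: a_n = (14/15)·(-2)^n + (12/5)·3^n + (-1/3)·1^n.
At n = 6: a_6 = 1809.

1809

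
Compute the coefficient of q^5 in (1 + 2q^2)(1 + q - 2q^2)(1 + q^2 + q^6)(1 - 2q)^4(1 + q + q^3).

(1 + 2q^2) has coefficients 1,0,2 for degrees 0…2.
(1 + q - 2q^2) has coefficients 1,1,-2,0,0,0 for degrees 0…5.
Multiplying by (1 + q^2 + q^6) gives running coefficients 1,1,-1,1,-2,0 for degrees 0…5.
Multiplying by (1 - 2q)^4 gives running coefficients 1,-7,15,1,-50,88 for degrees 0…5.
Finally multiplying by (1 + q + q^3), the product of all factors after the first has coefficients 1,-6,8,17,-56,53 for degrees 0…5.
[q^5] = 1·53 + 2·17 = 87.

87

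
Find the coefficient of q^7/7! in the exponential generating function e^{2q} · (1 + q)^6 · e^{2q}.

2977216

The EGF product rule gives c_7 = Σ_{k_1+k_2+k_3=7} C(7; k_1,k_2,k_3) · ∏ g_i(k_i), where e^{2q} gives (2)^k; (1+q)^6 gives the falling factorial (6)_k; e^{2q} gives (2)^k.
g_1(k) for k = 0…7: 1, 2, 4, 8, 16, 32, 64, 128.
g_2(k) for k = 0…7: 1, 6, 30, 120, 360, 720, 720, 0.
g_3(k) for k = 0…7: 1, 2, 4, 8, 16, 32, 64, 128.
First combine the last two factors: h(k) = Σ_j C(k,j)·g_2(j)·g_3(k−j) for k = 0…7: 1, 8, 58, 380, 2248, 12032, 58576, 261536.
c_7 = Σ_k C(7,k)·g_1(k)·h(7−k) = 1·1·261536 + 7·2·58576 + 21·4·12032 + 35·8·2248 + 35·16·380 + 21·32·58 + 7·64·8 + 1·128·1 = 261536 + 820064 + 1010688 + 629440 + 212800 + 38976 + 3584 + 128 = 2977216.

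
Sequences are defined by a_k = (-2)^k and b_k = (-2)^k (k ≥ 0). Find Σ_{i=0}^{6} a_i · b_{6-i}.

The convolution is the t^6 coefficient of A(t)B(t).
Σ = 1·64 − 2·(-32) + 4·16 − 8·(-8) + 16·4 − 32·(-2) + 64·1 = 448.

448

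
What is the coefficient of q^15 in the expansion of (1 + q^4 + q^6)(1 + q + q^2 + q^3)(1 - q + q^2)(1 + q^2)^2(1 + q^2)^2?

15

(1 + q^4 + q^6) has coefficients 1,0,0,0,1,0,1 for degrees 0…6.
(1 + q + q^2 + q^3) has coefficients 1,1,1,1,0,0,0,0,0,0,0,0,0,0,0,0 for degrees 0…15.
Multiplying by (1 - q + q^2) gives running coefficients 1,0,1,1,0,1,0,0,0,0,0,0,0,0,0,0 for degrees 0…15.
Multiplying by (1 + q^2)^2 gives running coefficients 1,0,3,1,3,3,1,3,0,1,0,0,0,0,0,0 for degrees 0…15.
Finally multiplying by (1 + q^2)^2, the product of all factors after the first has coefficients 1,0,5,1,10,5,10,10,5,10,1,5,0,1,0,0 for degrees 0…15.
[q^15] = 1·0 + 1·5 + 1·10 = 15.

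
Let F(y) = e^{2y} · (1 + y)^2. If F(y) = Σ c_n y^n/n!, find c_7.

The EGF product rule gives c_7 = Σ_{k_1+k_2=7} C(7; k_1,k_2) · ∏ g_i(k_i), where e^{2y} gives (2)^k; (1+y)^2 gives the falling factorial (2)_k.
g_1(k) for k = 0…7: 1, 2, 4, 8, 16, 32, 64, 128.
g_2(k) for k = 0…7: 1, 2, 2, 0, 0, 0, 0, 0.
c_7 = Σ_k C(7,k)·g_1(k)·g_2(7−k) = 21·32·2 + 7·64·2 + 1·128·1 = 1344 + 896 + 128 = 2368.

2368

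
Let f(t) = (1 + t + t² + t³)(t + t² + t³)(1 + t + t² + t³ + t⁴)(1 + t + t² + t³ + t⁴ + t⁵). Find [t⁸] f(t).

52

(1 + t + t² + t³) has coefficients 1,1,1,1 for degrees 0…3.
(t + t² + t³) has coefficients 0,1,1,1,0,0,0,0,0 for degrees 0…8.
Multiplying by (1 + t + t² + t³ + t⁴) gives running coefficients 0,1,2,3,3,3,2,1,0 for degrees 0…8.
Finally multiplying by (1 + t + t² + t³ + t⁴ + t⁵), the product of all factors after the first has coefficients 0,1,3,6,9,12,14,14,12 for degrees 0…8.
[t⁸] = 1·12 + 1·14 + 1·14 + 1·12 = 52.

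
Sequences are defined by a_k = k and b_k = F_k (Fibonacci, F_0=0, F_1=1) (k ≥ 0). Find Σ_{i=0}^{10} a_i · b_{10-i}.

221

Write out a_i and b_{10-i} for i = 0,…,10 and sum the products.
Σ = 0·55 + 1·34 + 2·21 + 3·13 + 4·8 + 5·5 + 6·3 + 7·2 + 8·1 + 9·1 + 10·0 = 221.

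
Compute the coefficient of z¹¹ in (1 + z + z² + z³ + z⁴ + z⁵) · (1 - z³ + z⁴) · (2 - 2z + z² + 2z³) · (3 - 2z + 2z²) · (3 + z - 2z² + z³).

9

(1 + z + z² + z³ + z⁴ + z⁵) has coefficients 1,1,1,1,1,1 for degrees 0…5.
(1 - z³ + z⁴) has coefficients 1,0,0,-1,1,0,0,0,0,0,0,0 for degrees 0…11.
Multiplying by (2 - 2z + z² + 2z³) gives running coefficients 2,-2,1,0,4,-3,-1,2,0,0,0,0 for degrees 0…11.
Multiplying by (3 - 2z + 2z²) gives running coefficients 6,-10,11,-6,14,-17,11,2,-6,4,0,0 for degrees 0…11.
Finally multiplying by (3 + z - 2z² + z³), the product of all factors after the first has coefficients 18,-24,11,19,4,-14,-18,65,-55,13,18,-14 for degrees 0…11.
[z¹¹] = 1·(-14) + 1·18 + 1·13 + 1·(-55) + 1·65 + 1·(-18) = 9.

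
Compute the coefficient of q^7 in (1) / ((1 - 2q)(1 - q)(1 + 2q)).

85

Partial fractions give a closed form: a_n = (1)·2^n + (-1/3)·1^n + (1/3)·(-2)^n.
At n = 7: a_7 = 85.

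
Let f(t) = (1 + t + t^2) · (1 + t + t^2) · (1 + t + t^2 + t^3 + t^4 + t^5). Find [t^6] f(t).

8

(1 + t + t^2) has coefficients 1,1,1 for degrees 0…2.
(1 + t + t^2) has coefficients 1,1,1,0,0,0,0 for degrees 0…6.
Finally multiplying by (1 + t + t^2 + t^3 + t^4 + t^5), the product of all factors after the first has coefficients 1,2,3,3,3,3,2 for degrees 0…6.
[t^6] = 1·2 + 1·3 + 1·3 = 8.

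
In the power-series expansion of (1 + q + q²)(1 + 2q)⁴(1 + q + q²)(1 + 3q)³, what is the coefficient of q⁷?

(1 + q + q²) has coefficients 1,1,1 for degrees 0…2.
(1 + 2q)⁴ has coefficients 1,8,24,32,16,0,0,0 for degrees 0…7.
Multiplying by (1 + q + q²) gives running coefficients 1,9,33,64,72,48,16,0 for degrees 0…7.
Finally multiplying by (1 + 3q)³, the product of all factors after the first has coefficients 1,18,141,631,1782,3315,4120,3384 for degrees 0…7.
[q⁷] = 1·3384 + 1·4120 + 1·3315 = 10819.

10819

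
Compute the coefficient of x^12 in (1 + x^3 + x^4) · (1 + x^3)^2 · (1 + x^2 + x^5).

3

(1 + x^3 + x^4) has coefficients 1,0,0,1,1 for degrees 0…4.
(1 + x^3)^2 has coefficients 1,0,0,2,0,0,1,0,0,0,0,0,0 for degrees 0…12.
Finally multiplying by (1 + x^2 + x^5), the product of all factors after the first has coefficients 1,0,1,2,0,3,1,0,3,0,0,1,0 for degrees 0…12.
[x^12] = 1·0 + 1·0 + 1·3 = 3.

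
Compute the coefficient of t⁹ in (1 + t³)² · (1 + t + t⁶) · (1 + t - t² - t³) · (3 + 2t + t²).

(1 + t³)² has coefficients 1,0,0,2,0,0,1 for degrees 0…6.
(1 + t + t⁶) has coefficients 1,1,0,0,0,0,1,0,0,0 for degrees 0…9.
Multiplying by (1 + t - t² - t³) gives running coefficients 1,2,0,-2,-1,0,1,1,-1,-1 for degrees 0…9.
Finally multiplying by (3 + 2t + t²), the product of all factors after the first has coefficients 3,8,5,-4,-7,-4,2,5,0,-4 for degrees 0…9.
[t⁹] = 1·(-4) + 2·2 + 1·(-4) = -4.

-4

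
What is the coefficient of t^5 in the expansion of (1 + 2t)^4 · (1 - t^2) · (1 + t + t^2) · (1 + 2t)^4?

(1 + 2t)^4 has coefficients 1,8,24,32,16 for degrees 0…4.
(1 - t^2) has coefficients 1,0,-1,0,0,0 for degrees 0…5.
Multiplying by (1 + t + t^2) gives running coefficients 1,1,0,-1,-1,0 for degrees 0…5.
Finally multiplying by (1 + 2t)^4, the product of all factors after the first has coefficients 1,9,32,55,39,-16 for degrees 0…5.
[t^5] = 1·(-16) + 8·39 + 24·55 + 32·32 + 16·9 = 2784.

2784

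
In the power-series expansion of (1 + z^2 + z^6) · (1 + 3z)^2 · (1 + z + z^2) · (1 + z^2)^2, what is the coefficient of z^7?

59

(1 + z^2 + z^6) has coefficients 1,0,1,0,0,0,1 for degrees 0…6.
(1 + 3z)^2 has coefficients 1,6,9,0,0,0,0,0 for degrees 0…7.
Multiplying by (1 + z + z^2) gives running coefficients 1,7,16,15,9,0,0,0 for degrees 0…7.
Finally multiplying by (1 + z^2)^2, the product of all factors after the first has coefficients 1,7,18,29,42,37,34,15 for degrees 0…7.
[z^7] = 1·15 + 1·37 + 1·7 = 59.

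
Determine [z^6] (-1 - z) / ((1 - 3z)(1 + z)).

The denominator gives the recurrence a_n = 2a_(n−1) + 3a_(n−2) for n ≥ 3; the numerator fixes a_0 = -1, a_1 = -3, a_2 = -9.
Iterating: -1, -3, -9, -27, -81, -243, -729, so a_6 = -729.

-729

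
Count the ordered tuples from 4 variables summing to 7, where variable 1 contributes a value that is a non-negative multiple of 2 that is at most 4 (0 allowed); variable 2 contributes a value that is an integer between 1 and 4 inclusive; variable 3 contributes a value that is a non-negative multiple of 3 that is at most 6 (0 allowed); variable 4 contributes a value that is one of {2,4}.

5

The generating function for the choices is (1 + x² + x⁴)·(x + x² + x³ + x⁴)·(1 + x³ + x⁶)·(x² + x⁴); the count is [x⁷].
(1 + x² + x⁴) has coefficients 1,0,1,0,1 for degrees 0…4.
(x + x² + x³ + x⁴) has coefficients 0,1,1,1,1,0,0,0 for degrees 0…7.
Multiplying by (1 + x³ + x⁶) gives running coefficients 0,1,1,1,2,1,1,2 for degrees 0…7.
Finally multiplying by (x² + x⁴), the product of all factors after the first has coefficients 0,0,0,1,1,2,3,2 for degrees 0…7.
[x⁷] = 1·2 + 1·2 + 1·1 = 5.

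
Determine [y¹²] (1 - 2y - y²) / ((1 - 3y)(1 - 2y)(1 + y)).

Partial fractions give a closed form: a_n = (1/2)·3^n + (1/3)·2^n + (1/6)·(-1)^n.
At n = 12: a_12 = 267086.

267086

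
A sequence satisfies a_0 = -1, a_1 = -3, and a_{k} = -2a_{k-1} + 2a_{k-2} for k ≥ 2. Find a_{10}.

15168

The ordinary generating function has denominator 1 + 2x - 2x^2.
Iterating the recurrence: a_0,…,a_{10} = -1, -3, 4, -14, 36, -100, 272, -744, 2032, -5552, 15168.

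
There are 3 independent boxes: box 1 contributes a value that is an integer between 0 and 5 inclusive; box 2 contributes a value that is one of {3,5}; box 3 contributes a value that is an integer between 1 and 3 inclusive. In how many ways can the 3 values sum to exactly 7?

The generating function for the choices is (1 + x + x^2 + x^3 + x^4 + x^5)·(x^3 + x^5)·(x + x^2 + x^3); the count is [x^7].
(1 + x + x^2 + x^3 + x^4 + x^5) has coefficients 1,1,1,1,1,1 for degrees 0…5.
(x^3 + x^5) has coefficients 0,0,0,1,0,1,0,0 for degrees 0…7.
Finally multiplying by (x + x^2 + x^3), the product of all factors after the first has coefficients 0,0,0,0,1,1,2,1 for degrees 0…7.
[x^7] = 1·1 + 1·2 + 1·1 + 1·1 + 1·0 + 1·0 = 5.

5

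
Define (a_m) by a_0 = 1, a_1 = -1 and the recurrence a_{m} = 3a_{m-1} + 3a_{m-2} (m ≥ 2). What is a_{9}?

-7371

The ordinary generating function has denominator 1 - 3x - 3x^2.
Iterating the recurrence: a_0,…,a_{9} = 1, -1, 0, -3, -9, -36, -135, -513, -1944, -7371.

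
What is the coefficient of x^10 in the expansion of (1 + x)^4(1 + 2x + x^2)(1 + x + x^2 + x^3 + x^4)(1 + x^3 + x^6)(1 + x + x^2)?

(1 + x)^4 has coefficients 1,4,6,4,1 for degrees 0…4.
(1 + 2x + x^2) has coefficients 1,2,1,0,0,0,0,0,0,0,0 for degrees 0…10.
Multiplying by (1 + x + x^2 + x^3 + x^4) gives running coefficients 1,3,4,4,4,3,1,0,0,0,0 for degrees 0…10.
Multiplying by (1 + x^3 + x^6) gives running coefficients 1,3,4,5,7,7,6,7,7,5,4 for degrees 0…10.
Finally multiplying by (1 + x + x^2), the product of all factors after the first has coefficients 1,4,8,12,16,19,20,20,20,19,16 for degrees 0…10.
[x^10] = 1·16 + 4·19 + 6·20 + 4·20 + 1·20 = 312.

312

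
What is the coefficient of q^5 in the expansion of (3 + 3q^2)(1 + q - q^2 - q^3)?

(3 + 3q^2) has coefficients 3,0,3 for degrees 0…2.
(1 + q - q^2 - q^3) has coefficients 1,1,-1,-1,0,0 for degrees 0…5.
[q^5] = 3·0 + 3·(-1) = -3.

-3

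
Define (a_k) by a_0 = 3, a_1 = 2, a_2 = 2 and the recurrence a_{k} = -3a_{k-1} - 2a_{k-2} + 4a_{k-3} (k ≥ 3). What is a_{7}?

The ordinary generating function has denominator 1 + 3z + 2z^2 - 4z^3.
Iterating the recurrence: a_0,…,a_{7} = 3, 2, 2, 2, -2, 10, -18, 26.

26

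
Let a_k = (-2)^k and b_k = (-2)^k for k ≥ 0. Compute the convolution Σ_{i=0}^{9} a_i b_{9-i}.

-5120

This is [x^9] in the product of the two ordinary generating functions.
Σ = 1·(-512) − 2·256 + 4·(-128) − 8·64 + 16·(-32) − 32·16 + 64·(-8) − 128·4 + 256·(-2) − 512·1 = -5120.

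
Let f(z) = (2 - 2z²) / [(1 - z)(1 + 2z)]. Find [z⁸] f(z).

256

The denominator gives the recurrence a_n = −a_(n−1) + 2a_(n−2) for n ≥ 3; the numerator fixes a_0 = 2, a_1 = -2, a_2 = 4.
Iterating: 2, -2, 4, -8, 16, -32, 64, -128, 256, so a_8 = 256.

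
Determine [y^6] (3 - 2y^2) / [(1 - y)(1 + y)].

1

The denominator gives the recurrence a_n = a_(n−2) for n ≥ 3; the numerator fixes a_0 = 3, a_1 = 0, a_2 = 1.
Iterating: 3, 0, 1, 0, 1, 0, 1, so a_6 = 1.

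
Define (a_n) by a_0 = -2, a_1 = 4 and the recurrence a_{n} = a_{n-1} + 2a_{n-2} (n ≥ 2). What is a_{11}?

1368

The ordinary generating function has denominator 1 - z - 2z^2.
Iterating the recurrence: a_0,…,a_{11} = -2, 4, 0, 8, 8, 24, 40, 88, 168, 344, 680, 1368.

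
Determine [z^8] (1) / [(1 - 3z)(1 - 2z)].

Partial fractions give a closed form: a_n = (3)·3^n + (-2)·2^n.
At n = 8: a_8 = 19171.

19171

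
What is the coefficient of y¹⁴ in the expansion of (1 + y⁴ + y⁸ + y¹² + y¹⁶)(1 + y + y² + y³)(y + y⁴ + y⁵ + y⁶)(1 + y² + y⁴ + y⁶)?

(1 + y⁴ + y⁸ + y¹² + y¹⁶) has coefficients 1,0,0,0,1,0,0,0,1,0,0,0,1,0,0 for degrees 0…14.
(1 + y + y² + y³) has coefficients 1,1,1,1,0,0,0,0,0,0,0,0,0,0,0 for degrees 0…14.
Multiplying by (y + y⁴ + y⁵ + y⁶) gives running coefficients 0,1,1,1,2,2,3,3,2,1,0,0,0,0,0 for degrees 0…14.
Finally multiplying by (1 + y² + y⁴ + y⁶), the product of all factors after the first has coefficients 0,1,1,2,3,4,6,7,8,7,7,6,5,4,2 for degrees 0…14.
[y¹⁴] = 1·2 + 1·7 + 1·6 + 1·1 = 16.

16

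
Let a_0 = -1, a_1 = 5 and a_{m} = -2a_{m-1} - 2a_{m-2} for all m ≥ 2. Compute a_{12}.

64

The ordinary generating function has denominator 1 + 2x + 2x^2.
Iterating the recurrence: a_0,…,a_{12} = -1, 5, -8, 6, 4, -20, 32, -24, -16, 80, -128, 96, 64.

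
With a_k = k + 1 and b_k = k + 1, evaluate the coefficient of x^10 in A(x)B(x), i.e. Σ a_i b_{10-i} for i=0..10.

The convolution is the x^10 coefficient of A(x)B(x).
Σ = 1·11 + 2·10 + 3·9 + 4·8 + 5·7 + 6·6 + 7·5 + 8·4 + 9·3 + 10·2 + 11·1 = 286.

286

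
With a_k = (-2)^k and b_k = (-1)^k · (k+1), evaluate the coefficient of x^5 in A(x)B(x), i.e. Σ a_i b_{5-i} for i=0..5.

-120

Write out a_i and b_{5-i} for i = 0,…,5 and sum the products.
Σ = 1·(-6) − 2·5 + 4·(-4) − 8·3 + 16·(-2) − 32·1 = -120.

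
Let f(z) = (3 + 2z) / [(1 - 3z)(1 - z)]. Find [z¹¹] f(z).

Partial fractions give a closed form: a_n = (11/2)·3^n + (-5/2)·1^n.
At n = 11: a_11 = 974306.

974306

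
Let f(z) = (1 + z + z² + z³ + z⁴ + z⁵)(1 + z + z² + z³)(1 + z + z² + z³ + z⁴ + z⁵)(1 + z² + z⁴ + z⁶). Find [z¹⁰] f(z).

(1 + z + z² + z³ + z⁴ + z⁵) has coefficients 1,1,1,1,1,1 for degrees 0…5.
(1 + z + z² + z³) has coefficients 1,1,1,1,0,0,0,0,0,0,0 for degrees 0…10.
Multiplying by (1 + z + z² + z³ + z⁴ + z⁵) gives running coefficients 1,2,3,4,4,4,3,2,1,0,0 for degrees 0…10.
Finally multiplying by (1 + z² + z⁴ + z⁶), the product of all factors after the first has coefficients 1,2,4,6,8,10,11,12,11,10,8 for degrees 0…10.
[z¹⁰] = 1·8 + 1·10 + 1·11 + 1·12 + 1·11 + 1·10 = 62.

62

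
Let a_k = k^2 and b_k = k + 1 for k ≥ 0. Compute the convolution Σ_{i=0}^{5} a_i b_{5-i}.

This is [x^5] in the product of the two ordinary generating functions.
Σ = 0·6 + 1·5 + 4·4 + 9·3 + 16·2 + 25·1 = 105.

105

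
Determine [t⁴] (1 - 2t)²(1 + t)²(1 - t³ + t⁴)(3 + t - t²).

27

(1 - 2t)² has coefficients 1,-4,4 for degrees 0…2.
(1 + t)² has coefficients 1,2,1,0,0 for degrees 0…4.
Multiplying by (1 - t³ + t⁴) gives running coefficients 1,2,1,-1,-1 for degrees 0…4.
Finally multiplying by (3 + t - t²), the product of all factors after the first has coefficients 3,7,4,-4,-5 for degrees 0…4.
[t⁴] = 1·(-5) − 4·(-4) + 4·4 = 27.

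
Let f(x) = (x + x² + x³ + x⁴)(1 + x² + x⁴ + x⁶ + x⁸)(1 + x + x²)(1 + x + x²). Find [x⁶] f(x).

(x + x² + x³ + x⁴) has coefficients 0,1,1,1,1 for degrees 0…4.
(1 + x² + x⁴ + x⁶ + x⁸) has coefficients 1,0,1,0,1,0,1 for degrees 0…6.
Multiplying by (1 + x + x²) gives running coefficients 1,1,2,1,2,1,2 for degrees 0…6.
Finally multiplying by (1 + x + x²), the product of all factors after the first has coefficients 1,2,4,4,5,4,5 for degrees 0…6.
[x⁶] = 1·4 + 1·5 + 1·4 + 1·4 = 17.

17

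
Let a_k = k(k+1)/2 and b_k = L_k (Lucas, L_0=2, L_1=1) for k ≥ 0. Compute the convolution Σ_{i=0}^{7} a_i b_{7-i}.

Write out a_i and b_{7-i} for i = 0,…,7 and sum the products.
Σ = 0·29 + 1·18 + 3·11 + 6·7 + 10·4 + 15·3 + 21·1 + 28·2 = 255.

255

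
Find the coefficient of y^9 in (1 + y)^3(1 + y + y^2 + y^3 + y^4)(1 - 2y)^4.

8

(1 + y)^3 has coefficients 1,3,3,1 for degrees 0…3.
(1 + y + y^2 + y^3 + y^4) has coefficients 1,1,1,1,1,0,0,0,0,0 for degrees 0…9.
Finally multiplying by (1 - 2y)^4, the product of all factors after the first has coefficients 1,-7,17,-15,1,0,8,-16,16,0 for degrees 0…9.
[y^9] = 1·0 + 3·16 + 3·(-16) + 1·8 = 8.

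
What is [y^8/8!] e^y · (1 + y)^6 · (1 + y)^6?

76751233

The EGF product rule gives c_8 = Σ_{k_1+k_2+k_3=8} C(8; k_1,k_2,k_3) · ∏ g_i(k_i), where e^y gives (1)^k; (1+y)^6 gives the falling factorial (6)_k; (1+y)^6 gives the falling factorial (6)_k.
g_1(k) for k = 0…8: 1, 1, 1, 1, 1, 1, 1, 1, 1.
g_2(k) for k = 0…8: 1, 6, 30, 120, 360, 720, 720, 0, 0.
g_3(k) for k = 0…8: 1, 6, 30, 120, 360, 720, 720, 0, 0.
First combine the last two factors: h(k) = Σ_j C(k,j)·g_2(j)·g_3(k−j) for k = 0…8: 1, 12, 132, 1320, 11880, 95040, 665280, 3991680, 19958400.
c_8 = Σ_k C(8,k)·g_1(k)·h(8−k) = 1·1·19958400 + 8·1·3991680 + 28·1·665280 + 56·1·95040 + 70·1·11880 + 56·1·1320 + 28·1·132 + 8·1·12 + 1·1·1 = 19958400 + 31933440 + 18627840 + 5322240 + 831600 + 73920 + 3696 + 96 + 1 = 76751233.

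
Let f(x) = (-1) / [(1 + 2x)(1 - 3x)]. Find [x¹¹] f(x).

-105469

The denominator gives the recurrence a_n = a_(n−1) + 6a_(n−2) for n ≥ 2; the numerator fixes a_0 = -1, a_1 = -1.
Iterating: -1, -1, -7, -13, -55, -133, -463, -1261, -4039, -11605, -35839, -105469, so a_11 = -105469.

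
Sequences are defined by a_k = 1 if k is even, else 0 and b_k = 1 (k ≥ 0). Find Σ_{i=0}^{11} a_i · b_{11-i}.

6

The convolution is the t^11 coefficient of A(t)B(t).
Σ = 1·1 + 0·1 + 1·1 + 0·1 + 1·1 + 0·1 + 1·1 + 0·1 + 1·1 + 0·1 + 1·1 + 0·1 = 6.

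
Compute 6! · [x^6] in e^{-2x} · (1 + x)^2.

160

The EGF product rule gives c_6 = Σ_{k_1+k_2=6} C(6; k_1,k_2) · ∏ g_i(k_i), where e^{-2x} gives (-2)^k; (1+x)^2 gives the falling factorial (2)_k.
g_1(k) for k = 0…6: 1, -2, 4, -8, 16, -32, 64.
g_2(k) for k = 0…6: 1, 2, 2, 0, 0, 0, 0.
c_6 = Σ_k C(6,k)·g_1(k)·g_2(6−k) = 15·16·2 + 6·(-32)·2 + 1·64·1 = 480 − 384 + 64 = 160.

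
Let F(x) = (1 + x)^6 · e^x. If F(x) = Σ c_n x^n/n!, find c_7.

The EGF product rule gives c_7 = Σ_{k_1+k_2=7} C(7; k_1,k_2) · ∏ g_i(k_i), where (1+x)^6 gives the falling factorial (6)_k; e^x gives (1)^k.
g_1(k) for k = 0…7: 1, 6, 30, 120, 360, 720, 720, 0.
g_2(k) for k = 0…7: 1, 1, 1, 1, 1, 1, 1, 1.
c_7 = Σ_k C(7,k)·g_1(k)·g_2(7−k) = 1·1·1 + 7·6·1 + 21·30·1 + 35·120·1 + 35·360·1 + 21·720·1 + 7·720·1 = 1 + 42 + 630 + 4200 + 12600 + 15120 + 5040 = 37633.

37633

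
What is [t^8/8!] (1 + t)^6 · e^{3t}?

5668137

The EGF product rule gives c_8 = Σ_{k_1+k_2=8} C(8; k_1,k_2) · ∏ g_i(k_i), where (1+t)^6 gives the falling factorial (6)_k; e^{3t} gives (3)^k.
g_1(k) for k = 0…8: 1, 6, 30, 120, 360, 720, 720, 0, 0.
g_2(k) for k = 0…8: 1, 3, 9, 27, 81, 243, 729, 2187, 6561.
c_8 = Σ_k C(8,k)·g_1(k)·g_2(8−k) = 1·1·6561 + 8·6·2187 + 28·30·729 + 56·120·243 + 70·360·81 + 56·720·27 + 28·720·9 = 6561 + 104976 + 612360 + 1632960 + 2041200 + 1088640 + 181440 = 5668137.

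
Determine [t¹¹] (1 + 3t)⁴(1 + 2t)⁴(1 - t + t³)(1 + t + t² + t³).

(1 + 3t)⁴ has coefficients 1,12,54,108,81 for degrees 0…4.
(1 + 2t)⁴ has coefficients 1,8,24,32,16,0,0,0,0,0,0,0 for degrees 0…11.
Multiplying by (1 - t + t³) gives running coefficients 1,7,16,9,-8,8,32,16,0,0,0,0 for degrees 0…11.
Finally multiplying by (1 + t + t² + t³), the product of all factors after the first has coefficients 1,8,24,33,24,25,41,48,56,48,16,0 for degrees 0…11.
[t¹¹] = 1·0 + 12·16 + 54·48 + 108·56 + 81·48 = 12720.

12720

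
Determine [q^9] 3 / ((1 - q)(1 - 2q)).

3069

Partial fractions give a closed form: a_n = (-3)·1^n + (6)·2^n.
At n = 9: a_9 = 3069.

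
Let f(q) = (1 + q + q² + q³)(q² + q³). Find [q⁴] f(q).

(1 + q + q² + q³) has coefficients 1,1,1,1 for degrees 0…3.
(q² + q³) has coefficients 0,0,1,1,0 for degrees 0…4.
[q⁴] = 1·0 + 1·1 + 1·1 + 1·0 = 2.

2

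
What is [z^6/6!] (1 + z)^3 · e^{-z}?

The EGF product rule gives c_6 = Σ_{k_1+k_2=6} C(6; k_1,k_2) · ∏ g_i(k_i), where (1+z)^3 gives the falling factorial (3)_k; e^{-z} gives (-1)^k.
g_1(k) for k = 0…6: 1, 3, 6, 6, 0, 0, 0.
g_2(k) for k = 0…6: 1, -1, 1, -1, 1, -1, 1.
c_6 = Σ_k C(6,k)·g_1(k)·g_2(6−k) = 1·1·1 + 6·3·(-1) + 15·6·1 + 20·6·(-1) = 1 − 18 + 90 − 120 = -47.

-47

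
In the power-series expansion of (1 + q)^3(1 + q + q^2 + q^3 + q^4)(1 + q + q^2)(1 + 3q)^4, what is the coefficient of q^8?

(1 + q)^3 has coefficients 1,3,3,1 for degrees 0…3.
(1 + q + q^2 + q^3 + q^4) has coefficients 1,1,1,1,1,0,0,0,0 for degrees 0…8.
Multiplying by (1 + q + q^2) gives running coefficients 1,2,3,3,3,2,1,0,0 for degrees 0…8.
Finally multiplying by (1 + 3q)^4, the product of all factors after the first has coefficients 1,14,81,255,498,686,754,687,513 for degrees 0…8.
[q^8] = 1·513 + 3·687 + 3·754 + 1·686 = 5522.

5522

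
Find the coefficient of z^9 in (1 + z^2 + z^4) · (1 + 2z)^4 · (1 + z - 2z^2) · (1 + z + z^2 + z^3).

(1 + z^2 + z^4) has coefficients 1,0,1,0,1 for degrees 0…4.
(1 + 2z)^4 has coefficients 1,8,24,32,16,0,0,0,0,0 for degrees 0…9.
Multiplying by (1 + z - 2z^2) gives running coefficients 1,9,30,40,0,-48,-32,0,0,0 for degrees 0…9.
Finally multiplying by (1 + z + z^2 + z^3), the product of all factors after the first has coefficients 1,10,40,80,79,22,-40,-80,-80,-32 for degrees 0…9.
[z^9] = 1·(-32) + 1·(-80) + 1·22 = -90.

-90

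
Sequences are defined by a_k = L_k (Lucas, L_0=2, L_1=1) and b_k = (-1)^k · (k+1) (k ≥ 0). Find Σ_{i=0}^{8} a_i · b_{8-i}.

Write out a_i and b_{8-i} for i = 0,…,8 and sum the products.
Σ = 2·9 + 1·(-8) + 3·7 + 4·(-6) + 7·5 + 11·(-4) + 18·3 + 29·(-2) + 47·1 = 41.

41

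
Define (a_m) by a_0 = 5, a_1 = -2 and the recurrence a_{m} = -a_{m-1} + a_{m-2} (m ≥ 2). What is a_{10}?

The ordinary generating function has denominator 1 + y - y^2.
Iterating the recurrence: a_0,…,a_{10} = 5, -2, 7, -9, 16, -25, 41, -66, 107, -173, 280.

280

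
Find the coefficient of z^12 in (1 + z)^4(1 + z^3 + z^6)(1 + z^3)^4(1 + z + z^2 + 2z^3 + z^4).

(1 + z)^4 has coefficients 1,4,6,4,1 for degrees 0…4.
(1 + z^3 + z^6) has coefficients 1,0,0,1,0,0,1,0,0,0,0,0,0 for degrees 0…12.
Multiplying by (1 + z^3)^4 gives running coefficients 1,0,0,5,0,0,11,0,0,14,0,0,11 for degrees 0…12.
Finally multiplying by (1 + z + z^2 + 2z^3 + z^4), the product of all factors after the first has coefficients 1,1,1,7,6,5,21,16,11,36,25,14,39 for degrees 0…12.
[z^12] = 1·39 + 4·14 + 6·25 + 4·36 + 1·11 = 400.

400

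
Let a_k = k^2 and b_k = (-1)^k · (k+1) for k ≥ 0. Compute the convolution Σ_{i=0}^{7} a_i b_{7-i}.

Write out a_i and b_{7-i} for i = 0,…,7 and sum the products.
Σ = 0·(-8) + 1·7 + 4·(-6) + 9·5 + 16·(-4) + 25·3 + 36·(-2) + 49·1 = 16.

16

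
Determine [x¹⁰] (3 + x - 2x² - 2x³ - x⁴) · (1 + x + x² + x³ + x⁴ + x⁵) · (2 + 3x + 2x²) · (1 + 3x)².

(3 + x - 2x² - 2x³ - x⁴) has coefficients 3,1,-2,-2,-1 for degrees 0…4.
(1 + x + x² + x³ + x⁴ + x⁵) has coefficients 1,1,1,1,1,1,0,0,0,0,0 for degrees 0…10.
Multiplying by (2 + 3x + 2x²) gives running coefficients 2,5,7,7,7,7,5,2,0,0,0 for degrees 0…10.
Finally multiplying by (1 + 3x)², the product of all factors after the first has coefficients 2,17,55,94,112,112,110,95,57,18,0 for degrees 0…10.
[x¹⁰] = 3·0 + 1·18 − 2·57 − 2·95 − 1·110 = -396.

-396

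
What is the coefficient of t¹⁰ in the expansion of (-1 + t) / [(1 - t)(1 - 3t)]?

-59049

Partial fractions give a closed form: a_n = (-1)·3^n.
At n = 10: a_10 = -59049.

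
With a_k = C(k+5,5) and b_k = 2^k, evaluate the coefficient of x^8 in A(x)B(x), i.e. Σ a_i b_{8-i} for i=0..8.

Write out a_i and b_{8-i} for i = 0,…,8 and sum the products.
Σ = 1·256 + 6·128 + 21·64 + 56·32 + 126·16 + 252·8 + 462·4 + 792·2 + 1287·1 = 12911.

12911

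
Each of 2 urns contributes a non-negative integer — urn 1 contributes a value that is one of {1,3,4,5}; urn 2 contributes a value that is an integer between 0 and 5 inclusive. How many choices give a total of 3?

2

The generating function for the choices is (y + y^3 + y^4 + y^5)·(1 + y + y^2 + y^3 + y^4 + y^5); the count is [y^3].
(y + y^3 + y^4 + y^5) has coefficients 0,1,0,1 for degrees 0…3.
(1 + y + y^2 + y^3 + y^4 + y^5) has coefficients 1,1,1,1 for degrees 0…3.
[y^3] = 1·1 + 1·1 = 2.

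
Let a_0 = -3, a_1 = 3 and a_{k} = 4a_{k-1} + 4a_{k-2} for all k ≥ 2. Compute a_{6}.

The ordinary generating function has denominator 1 - 4z - 4z^2.
Iterating the recurrence: a_0,…,a_{6} = -3, 3, 0, 12, 48, 240, 1152.

1152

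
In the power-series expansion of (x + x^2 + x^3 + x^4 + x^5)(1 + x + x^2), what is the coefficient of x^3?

(x + x^2 + x^3 + x^4 + x^5) has coefficients 0,1,1,1 for degrees 0…3.
(1 + x + x^2) has coefficients 1,1,1,0 for degrees 0…3.
[x^3] = 1·1 + 1·1 + 1·1 = 3.

3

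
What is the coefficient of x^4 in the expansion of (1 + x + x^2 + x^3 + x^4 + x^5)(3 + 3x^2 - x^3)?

(1 + x + x^2 + x^3 + x^4 + x^5) has coefficients 1,1,1,1,1 for degrees 0…4.
(3 + 3x^2 - x^3) has coefficients 3,0,3,-1,0 for degrees 0…4.
[x^4] = 1·0 + 1·(-1) + 1·3 + 1·0 + 1·3 = 5.

5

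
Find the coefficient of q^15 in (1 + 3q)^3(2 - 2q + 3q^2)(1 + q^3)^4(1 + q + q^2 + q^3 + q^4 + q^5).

(1 + 3q)^3 has coefficients 1,9,27,27 for degrees 0…3.
(2 - 2q + 3q^2) has coefficients 2,-2,3,0,0,0,0,0,0,0,0,0,0,0,0,0 for degrees 0…15.
Multiplying by (1 + q^3)^4 gives running coefficients 2,-2,3,8,-8,12,12,-12,18,8,-8,12,2,-2,3,0 for degrees 0…15.
Finally multiplying by (1 + q + q^2 + q^3 + q^4 + q^5), the product of all factors after the first has coefficients 2,0,3,11,3,15,25,15,30,30,30,30,20,30,15,7 for degrees 0…15.
[q^15] = 1·7 + 9·15 + 27·30 + 27·20 = 1492.

1492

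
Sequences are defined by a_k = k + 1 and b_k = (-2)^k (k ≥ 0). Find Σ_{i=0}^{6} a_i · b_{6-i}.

This is [x^6] in the product of the two ordinary generating functions.
Σ = 1·64 + 2·(-32) + 3·16 + 4·(-8) + 5·4 + 6·(-2) + 7·1 = 31.

31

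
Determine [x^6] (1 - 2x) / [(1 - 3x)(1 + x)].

183

The denominator gives the recurrence a_n = 2a_(n−1) + 3a_(n−2) for n ≥ 2; the numerator fixes a_0 = 1, a_1 = 0.
Iterating: 1, 0, 3, 6, 21, 60, 183, so a_6 = 183.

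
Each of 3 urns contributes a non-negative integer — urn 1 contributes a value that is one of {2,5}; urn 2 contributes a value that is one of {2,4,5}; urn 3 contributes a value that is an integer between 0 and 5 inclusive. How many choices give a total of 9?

The generating function for the choices is (t² + t⁵)·(t² + t⁴ + t⁵)·(1 + t + t² + t³ + t⁴ + t⁵); the count is [t⁹].
(t² + t⁵) has coefficients 0,0,1,0,0,1 for degrees 0…5.
(t² + t⁴ + t⁵) has coefficients 0,0,1,0,1,1,0,0,0,0 for degrees 0…9.
Finally multiplying by (1 + t + t² + t³ + t⁴ + t⁵), the product of all factors after the first has coefficients 0,0,1,1,2,3,3,3,2,2 for degrees 0…9.
[t⁹] = 1·3 + 1·2 = 5.

5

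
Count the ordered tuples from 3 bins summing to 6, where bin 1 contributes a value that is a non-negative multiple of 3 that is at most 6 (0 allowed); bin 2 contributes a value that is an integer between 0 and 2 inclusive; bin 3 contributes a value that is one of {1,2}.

2

The generating function for the choices is (1 + x³ + x⁶)·(1 + x + x²)·(x + x²); the count is [x⁶].
(1 + x³ + x⁶) has coefficients 1,0,0,1,0,0,1 for degrees 0…6.
(1 + x + x²) has coefficients 1,1,1,0,0,0,0 for degrees 0…6.
Finally multiplying by (x + x²), the product of all factors after the first has coefficients 0,1,2,2,1,0,0 for degrees 0…6.
[x⁶] = 1·0 + 1·2 + 1·0 = 2.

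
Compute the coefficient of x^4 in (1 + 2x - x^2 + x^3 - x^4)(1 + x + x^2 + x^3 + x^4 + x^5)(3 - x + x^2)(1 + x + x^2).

19

(1 + 2x - x^2 + x^3 - x^4) has coefficients 1,2,-1,1,-1 for degrees 0…4.
(1 + x + x^2 + x^3 + x^4 + x^5) has coefficients 1,1,1,1,1 for degrees 0…4.
Multiplying by (3 - x + x^2) gives running coefficients 3,2,3,3,3 for degrees 0…4.
Finally multiplying by (1 + x + x^2), the product of all factors after the first has coefficients 3,5,8,8,9 for degrees 0…4.
[x^4] = 1·9 + 2·8 − 1·8 + 1·5 − 1·3 = 19.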